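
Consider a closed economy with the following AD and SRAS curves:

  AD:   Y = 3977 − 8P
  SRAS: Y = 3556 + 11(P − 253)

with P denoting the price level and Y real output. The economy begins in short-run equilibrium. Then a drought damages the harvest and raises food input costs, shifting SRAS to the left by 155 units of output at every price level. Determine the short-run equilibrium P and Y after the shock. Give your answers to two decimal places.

This is a negative supply shock: SRAS shifts left.
New SRAS: Y = 618 + 11P.
Set AD = SRAS: 3977 − 8P = 618 + 11P, so 3359 = 19P and P = 176.79.
Substituting into AD, Y = 2562.68.

P = 176.79, Y = 2562.68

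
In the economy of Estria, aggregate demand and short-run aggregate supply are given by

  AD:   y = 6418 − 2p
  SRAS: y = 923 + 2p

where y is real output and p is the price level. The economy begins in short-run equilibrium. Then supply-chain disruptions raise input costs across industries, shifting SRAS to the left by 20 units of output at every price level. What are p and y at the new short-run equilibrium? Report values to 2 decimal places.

p = 1378.75, y = 3660.50

This is a negative supply shock: SRAS shifts left.
New SRAS: y = 903 + 2p.
Set AD = SRAS: 6418 − 2p = 903 + 2p, so 5515 = 4p and p = 1378.75.
Substituting into AD, y = 3660.50.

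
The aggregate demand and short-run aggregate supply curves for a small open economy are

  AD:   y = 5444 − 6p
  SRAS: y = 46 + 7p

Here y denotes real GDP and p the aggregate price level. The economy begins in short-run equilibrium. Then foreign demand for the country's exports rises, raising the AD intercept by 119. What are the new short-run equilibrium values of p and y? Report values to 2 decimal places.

This is a positive demand shock: AD shifts right.
New AD: y = 5563 − 6p.
Set AD = SRAS: 5563 − 6p = 46 + 7p, so 5517 = 13p and p = 424.38.
Substituting into AD, y = 3016.69.

p = 424.38, y = 3016.69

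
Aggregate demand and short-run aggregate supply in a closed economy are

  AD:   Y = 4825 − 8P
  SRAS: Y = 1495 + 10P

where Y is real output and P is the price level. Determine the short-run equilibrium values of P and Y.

Set AD = SRAS: 4825 − 8P = 1495 + 10P, so 3330 = 18P and P = 185.
Then Y = 4825 − 8·185 = 3345.

P = 185, Y = 3345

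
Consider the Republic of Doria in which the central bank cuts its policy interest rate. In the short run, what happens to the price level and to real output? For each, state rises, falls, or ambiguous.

This is a positive demand shock: AD shifts right.
Moving along the upward-sloping SRAS curve, P rises and Y rises.

Price level: rises; output: rises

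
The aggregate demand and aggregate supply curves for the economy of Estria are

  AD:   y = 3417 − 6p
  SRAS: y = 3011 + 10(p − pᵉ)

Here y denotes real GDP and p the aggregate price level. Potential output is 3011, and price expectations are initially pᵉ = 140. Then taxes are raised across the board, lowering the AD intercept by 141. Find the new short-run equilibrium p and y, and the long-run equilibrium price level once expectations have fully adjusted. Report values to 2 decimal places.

Short run: p = 104.06, y = 2651.63. Long run: p = 44.17.

AD shifts left: new AD is y = 3276 − 6p. With pᵉ = 140, SRAS is y = 1611 + 10p.
Short run: 3276 − 6p = 1611 + 10p gives 1665 = 16p, so p = 104.06 and y = 3276 − 6p = 2651.63.
y = 2651.63 is below potential 3011; expectations adjust and SRAS shifts right until y = 3011.
Long run: on the new AD curve, 3011 = 3276 − 6p gives p = 44.17.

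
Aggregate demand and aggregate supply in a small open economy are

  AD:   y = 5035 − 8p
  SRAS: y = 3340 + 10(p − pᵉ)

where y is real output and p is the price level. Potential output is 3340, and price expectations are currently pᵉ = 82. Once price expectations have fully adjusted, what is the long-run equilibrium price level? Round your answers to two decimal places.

Short run: with pᵉ = 82, SRAS is y = 2520 + 10p. Setting AD = SRAS gives 2515 = 18p, so p = 139.72 and y = 5035 − 8p = 3917.22.
Output 3917.22 is above potential 3340, so over time expected prices rise and SRAS shifts left until y returns to 3340.
Long run: y = 3340 on the AD curve gives 3340 = 5035 − 8p, so p = 211.88.

Long-run p = 211.88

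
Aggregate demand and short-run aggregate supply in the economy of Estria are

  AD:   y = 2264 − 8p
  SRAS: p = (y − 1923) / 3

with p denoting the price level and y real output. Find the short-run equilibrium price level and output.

p = 31, y = 2016

Rearrange SRAS to y = 1923 + 3p.
Set AD = SRAS: 2264 − 8p = 1923 + 3p, so 341 = 11p and p = 31.
Then y = 2264 − 8·31 = 2016.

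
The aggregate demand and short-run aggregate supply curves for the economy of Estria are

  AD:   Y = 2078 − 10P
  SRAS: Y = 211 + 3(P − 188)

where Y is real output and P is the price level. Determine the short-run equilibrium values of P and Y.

Write SRAS as Y = 211 + 3P − 564 = 3P − 353.
Set AD = SRAS: 2078 − 10P = 3P − 353, so 2431 = 13P and P = 187.
Then Y = 2078 − 10·187 = 208.

P = 187, Y = 208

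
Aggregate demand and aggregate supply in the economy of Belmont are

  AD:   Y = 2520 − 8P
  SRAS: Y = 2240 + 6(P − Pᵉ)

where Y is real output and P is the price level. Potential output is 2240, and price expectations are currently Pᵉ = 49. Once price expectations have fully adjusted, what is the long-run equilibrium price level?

Long-run P = 35

Short run: with Pᵉ = 49, SRAS is Y = 1946 + 6P. Setting AD = SRAS gives 574 = 14P, so P = 41 and Y = 2520 − 8·41 = 2192.
Output 2192 is below potential 2240, so over time expected prices fall and SRAS shifts right until Y returns to 2240.
Long run: Y = 2240 on the AD curve gives 2240 = 2520 − 8P, so P = 35.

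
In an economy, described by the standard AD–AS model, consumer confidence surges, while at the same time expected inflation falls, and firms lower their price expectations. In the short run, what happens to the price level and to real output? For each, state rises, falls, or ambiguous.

Price level: ambiguous; output: rises

The first event is a positive demand shock: AD shifts right, which by itself pushes P up and Y up.
The second is a favourable supply shock: SRAS shifts right, which by itself pushes P down and Y up.
The two shocks push P in opposite directions, so the effect on P is ambiguous. Both shocks push Y up, so Y rises.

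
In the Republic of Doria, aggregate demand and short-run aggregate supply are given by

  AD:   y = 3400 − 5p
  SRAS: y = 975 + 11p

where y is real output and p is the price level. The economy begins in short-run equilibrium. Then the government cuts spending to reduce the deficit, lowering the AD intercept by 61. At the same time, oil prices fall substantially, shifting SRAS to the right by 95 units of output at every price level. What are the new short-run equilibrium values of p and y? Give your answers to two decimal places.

p = 141.81, y = 2629.94

After both shocks: AD is y = 3339 − 5p and SRAS is y = 1070 + 11p.
Setting them equal: 2269 = 16p, so p = 141.81.
Substituting into AD, y = 2629.94.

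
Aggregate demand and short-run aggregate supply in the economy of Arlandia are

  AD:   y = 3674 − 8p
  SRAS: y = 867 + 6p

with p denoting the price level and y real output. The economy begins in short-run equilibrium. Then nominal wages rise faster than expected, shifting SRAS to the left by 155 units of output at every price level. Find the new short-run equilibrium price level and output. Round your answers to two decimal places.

p = 211.57, y = 1981.43

This is a negative supply shock: SRAS shifts left.
New SRAS: y = 712 + 6p.
Set AD = SRAS: 3674 − 8p = 712 + 6p, so 2962 = 14p and p = 211.57.
Substituting into AD, y = 1981.43.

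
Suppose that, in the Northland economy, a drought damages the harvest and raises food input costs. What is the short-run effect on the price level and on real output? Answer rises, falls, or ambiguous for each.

Price level: rises; output: falls

This is an adverse supply shock: SRAS shifts left.
Moving along the downward-sloping AD curve, P rises and Y falls.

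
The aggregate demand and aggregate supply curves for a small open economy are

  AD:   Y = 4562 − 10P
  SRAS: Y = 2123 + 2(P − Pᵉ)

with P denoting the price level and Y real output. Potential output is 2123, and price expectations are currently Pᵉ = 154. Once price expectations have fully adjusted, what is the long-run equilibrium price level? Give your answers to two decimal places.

Short run: with Pᵉ = 154, SRAS is Y = 1815 + 2P. Setting AD = SRAS gives 2747 = 12P, so P = 228.92 and Y = 4562 − 10P = 2272.83.
Output 2272.83 is above potential 2123, so over time expected prices rise and SRAS shifts left until Y returns to 2123.
Long run: Y = 2123 on the AD curve gives 2123 = 4562 − 10P, so P = 243.90.

Long-run P = 243.90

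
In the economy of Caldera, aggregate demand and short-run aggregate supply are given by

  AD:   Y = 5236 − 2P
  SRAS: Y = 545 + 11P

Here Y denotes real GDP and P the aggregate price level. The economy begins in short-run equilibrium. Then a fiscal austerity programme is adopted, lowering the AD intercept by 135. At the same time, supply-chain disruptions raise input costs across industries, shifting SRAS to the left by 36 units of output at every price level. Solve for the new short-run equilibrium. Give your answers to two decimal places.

After both shocks: AD is Y = 5101 − 2P and SRAS is Y = 509 + 11P.
Setting them equal: 4592 = 13P, so P = 353.23.
Substituting into AD, Y = 4394.54.

P = 353.23, Y = 4394.54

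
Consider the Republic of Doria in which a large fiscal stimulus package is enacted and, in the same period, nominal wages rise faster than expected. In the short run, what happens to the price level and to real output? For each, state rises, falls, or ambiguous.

Price level: rises; output: ambiguous

The first event is a positive demand shock: AD shifts right, which by itself pushes P up and Y up.
The second is an adverse supply shock: SRAS shifts left, which by itself pushes P up and Y down.
Both shocks push P up, so P rises. The two shocks push Y in opposite directions, so the effect on Y is ambiguous.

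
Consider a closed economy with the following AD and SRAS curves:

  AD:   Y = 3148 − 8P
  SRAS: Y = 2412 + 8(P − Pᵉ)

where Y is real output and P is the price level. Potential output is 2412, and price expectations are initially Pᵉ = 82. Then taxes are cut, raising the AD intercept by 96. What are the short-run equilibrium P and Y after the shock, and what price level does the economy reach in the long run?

Short run: P = 93, Y = 2500. Long run: P = 104.

AD shifts right: new AD is Y = 3244 − 8P. With Pᵉ = 82, SRAS is Y = 1756 + 8P.
Short run: 3244 − 8P = 1756 + 8P gives 1488 = 16P, so P = 93 and Y = 3244 − 8·93 = 2500.
Y = 2500 is above potential 2412; expectations adjust and SRAS shifts left until Y = 2412.
Long run: on the new AD curve, 2412 = 3244 − 8P gives P = 104.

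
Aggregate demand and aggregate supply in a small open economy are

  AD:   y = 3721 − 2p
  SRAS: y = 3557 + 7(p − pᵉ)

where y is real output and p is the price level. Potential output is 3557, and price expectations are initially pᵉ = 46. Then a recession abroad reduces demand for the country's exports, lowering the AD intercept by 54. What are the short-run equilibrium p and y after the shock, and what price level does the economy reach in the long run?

Short run: p = 48, y = 3571. Long run: p = 55.

AD shifts left: new AD is y = 3667 − 2p. With pᵉ = 46, SRAS is y = 3235 + 7p.
Short run: 3667 − 2p = 3235 + 7p gives 432 = 9p, so p = 48 and y = 3667 − 2·48 = 3571.
y = 3571 is above potential 3557; expectations adjust and SRAS shifts left until y = 3557.
Long run: on the new AD curve, 3557 = 3667 − 2p gives p = 55.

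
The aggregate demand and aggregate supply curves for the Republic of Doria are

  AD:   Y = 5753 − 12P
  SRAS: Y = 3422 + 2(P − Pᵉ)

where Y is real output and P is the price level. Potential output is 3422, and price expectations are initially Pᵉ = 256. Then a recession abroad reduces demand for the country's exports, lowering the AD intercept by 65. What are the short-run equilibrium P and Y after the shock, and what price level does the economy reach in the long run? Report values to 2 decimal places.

Short run: P = 198.43, Y = 3306.86. Long run: P = 188.83.

AD shifts left: new AD is Y = 5688 − 12P. With Pᵉ = 256, SRAS is Y = 2910 + 2P.
Short run: 5688 − 12P = 2910 + 2P gives 2778 = 14P, so P = 198.43 and Y = 5688 − 12P = 3306.86.
Y = 3306.86 is below potential 3422; expectations adjust and SRAS shifts right until Y = 3422.
Long run: on the new AD curve, 3422 = 5688 − 12P gives P = 188.83.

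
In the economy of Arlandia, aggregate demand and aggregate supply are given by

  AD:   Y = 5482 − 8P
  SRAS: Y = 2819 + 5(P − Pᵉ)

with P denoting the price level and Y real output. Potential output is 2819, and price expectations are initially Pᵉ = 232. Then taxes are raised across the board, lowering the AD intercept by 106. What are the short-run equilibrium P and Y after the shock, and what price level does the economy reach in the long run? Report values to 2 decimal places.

AD shifts left: new AD is Y = 5376 − 8P. With Pᵉ = 232, SRAS is Y = 1659 + 5P.
Short run: 5376 − 8P = 1659 + 5P gives 3717 = 13P, so P = 285.92 and Y = 5376 − 8P = 3088.62.
Y = 3088.62 is above potential 2819; expectations adjust and SRAS shifts left until Y = 2819.
Long run: on the new AD curve, 2819 = 5376 − 8P gives P = 319.63.

Short run: P = 285.92, Y = 3088.62. Long run: P = 319.63.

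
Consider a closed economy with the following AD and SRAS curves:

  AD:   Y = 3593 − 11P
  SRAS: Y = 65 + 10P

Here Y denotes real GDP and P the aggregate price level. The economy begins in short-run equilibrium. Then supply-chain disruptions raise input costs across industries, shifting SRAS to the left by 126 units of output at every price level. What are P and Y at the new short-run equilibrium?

P = 174, Y = 1679

This is a negative supply shock: SRAS shifts left.
New SRAS: Y = 10P − 61.
Set AD = SRAS: 3593 − 11P = 10P − 61, so 3654 = 21P and P = 174.
Y = 3593 − 11·174 = 1679.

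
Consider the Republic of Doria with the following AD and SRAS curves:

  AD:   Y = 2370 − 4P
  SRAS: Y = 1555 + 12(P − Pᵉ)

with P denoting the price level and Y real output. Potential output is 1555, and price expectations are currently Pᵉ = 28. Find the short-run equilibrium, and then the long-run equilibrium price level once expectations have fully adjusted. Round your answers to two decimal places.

Short run: P = 71.94, Y = 2082.25. Long run: P = 203.75.

Short run: with Pᵉ = 28, SRAS is Y = 1219 + 12P. Setting AD = SRAS gives 1151 = 16P, so P = 71.94 and Y = 2370 − 4P = 2082.25.
Output 2082.25 is above potential 1555, so over time expected prices rise and SRAS shifts left until Y returns to 1555.
Long run: Y = 1555 on the AD curve gives 1555 = 2370 − 4P, so P = 203.75.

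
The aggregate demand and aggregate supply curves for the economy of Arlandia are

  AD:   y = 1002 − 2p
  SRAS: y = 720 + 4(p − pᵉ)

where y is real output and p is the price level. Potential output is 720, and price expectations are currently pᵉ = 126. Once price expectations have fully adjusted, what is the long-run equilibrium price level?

Short run: with pᵉ = 126, SRAS is y = 216 + 4p. Setting AD = SRAS gives 786 = 6p, so p = 131 and y = 1002 − 2·131 = 740.
Output 740 is above potential 720, so over time expected prices rise and SRAS shifts left until y returns to 720.
Long run: y = 720 on the AD curve gives 720 = 1002 − 2p, so p = 141.

Long-run p = 141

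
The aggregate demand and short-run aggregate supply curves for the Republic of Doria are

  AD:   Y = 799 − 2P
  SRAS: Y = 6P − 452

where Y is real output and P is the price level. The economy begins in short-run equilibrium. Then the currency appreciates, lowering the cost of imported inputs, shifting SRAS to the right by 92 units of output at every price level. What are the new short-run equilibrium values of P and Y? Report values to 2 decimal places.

This is a positive supply shock: SRAS shifts right.
New SRAS: Y = 6P − 360.
Set AD = SRAS: 799 − 2P = 6P − 360, so 1159 = 8P and P = 144.88.
Substituting into AD, Y = 509.25.

P = 144.88, Y = 509.25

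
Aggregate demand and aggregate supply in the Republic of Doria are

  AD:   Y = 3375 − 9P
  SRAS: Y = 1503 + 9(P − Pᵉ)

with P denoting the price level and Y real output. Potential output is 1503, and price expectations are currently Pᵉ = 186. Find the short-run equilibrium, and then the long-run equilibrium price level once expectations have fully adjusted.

Short run: with Pᵉ = 186, SRAS is Y = 9P − 171. Setting AD = SRAS gives 3546 = 18P, so P = 197 and Y = 3375 − 9·197 = 1602.
Output 1602 is above potential 1503, so over time expected prices rise and SRAS shifts left until Y returns to 1503.
Long run: Y = 1503 on the AD curve gives 1503 = 3375 − 9P, so P = 208.

Short run: P = 197, Y = 1602. Long run: P = 208.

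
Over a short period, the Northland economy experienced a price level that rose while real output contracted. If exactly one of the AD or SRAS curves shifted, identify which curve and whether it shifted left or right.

SRAS shifted left

P rose and Y fell. An AD shift moves P and Y in the same direction; an SRAS shift moves them in opposite directions.
Here P and Y moved in opposite directions, so the SRAS curve shifted.
Since Y fell, SRAS shifted left.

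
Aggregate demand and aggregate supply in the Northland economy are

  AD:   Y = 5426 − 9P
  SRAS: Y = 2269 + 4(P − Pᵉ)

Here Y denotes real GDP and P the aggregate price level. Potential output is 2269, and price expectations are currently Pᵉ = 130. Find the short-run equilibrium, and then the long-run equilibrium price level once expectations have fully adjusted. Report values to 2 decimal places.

Short run: P = 282.85, Y = 2880.38. Long run: P = 350.78.

Short run: with Pᵉ = 130, SRAS is Y = 1749 + 4P. Setting AD = SRAS gives 3677 = 13P, so P = 282.85 and Y = 5426 − 9P = 2880.38.
Output 2880.38 is above potential 2269, so over time expected prices rise and SRAS shifts left until Y returns to 2269.
Long run: Y = 2269 on the AD curve gives 2269 = 5426 − 9P, so P = 350.78.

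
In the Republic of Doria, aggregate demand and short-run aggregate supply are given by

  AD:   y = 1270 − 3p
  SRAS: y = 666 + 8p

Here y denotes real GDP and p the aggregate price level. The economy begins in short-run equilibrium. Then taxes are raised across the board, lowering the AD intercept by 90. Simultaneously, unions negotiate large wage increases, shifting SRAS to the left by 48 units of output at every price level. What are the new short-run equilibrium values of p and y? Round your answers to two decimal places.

After both shocks: AD is y = 1180 − 3p and SRAS is y = 618 + 8p.
Setting them equal: 562 = 11p, so p = 51.09.
Substituting into AD, y = 1026.73.

p = 51.09, y = 1026.73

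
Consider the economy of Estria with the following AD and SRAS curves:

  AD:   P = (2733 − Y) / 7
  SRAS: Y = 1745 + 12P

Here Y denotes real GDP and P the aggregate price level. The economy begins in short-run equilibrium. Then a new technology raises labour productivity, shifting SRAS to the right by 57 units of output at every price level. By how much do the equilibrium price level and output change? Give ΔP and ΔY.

ΔP = -3, ΔY = +21

This is a positive supply shock: SRAS shifts right.
New SRAS: Y = 1802 + 12P.
Set AD = SRAS: 2733 − 7P = 1802 + 12P, so 931 = 19P and P = 49.
Y = 2733 − 7·49 = 2390.
Initially P = 52, Y = 2369, so ΔP = -3 and ΔY = +21.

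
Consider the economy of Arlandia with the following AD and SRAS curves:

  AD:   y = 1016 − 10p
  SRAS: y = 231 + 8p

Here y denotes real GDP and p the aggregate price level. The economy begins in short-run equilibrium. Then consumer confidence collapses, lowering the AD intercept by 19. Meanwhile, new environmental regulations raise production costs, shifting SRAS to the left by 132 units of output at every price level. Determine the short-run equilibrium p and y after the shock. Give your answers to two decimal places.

p = 49.89, y = 498.11

After both shocks: AD is y = 997 − 10p and SRAS is y = 99 + 8p.
Setting them equal: 898 = 18p, so p = 49.89.
Substituting into AD, y = 498.11.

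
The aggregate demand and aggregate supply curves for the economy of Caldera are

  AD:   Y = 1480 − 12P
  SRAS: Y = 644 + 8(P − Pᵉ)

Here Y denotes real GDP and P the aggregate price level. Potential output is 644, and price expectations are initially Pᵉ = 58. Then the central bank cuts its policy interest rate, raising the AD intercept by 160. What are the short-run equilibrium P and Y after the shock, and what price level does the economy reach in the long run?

AD shifts right: new AD is Y = 1640 − 12P. With Pᵉ = 58, SRAS is Y = 180 + 8P.
Short run: 1640 − 12P = 180 + 8P gives 1460 = 20P, so P = 73 and Y = 1640 − 12·73 = 764.
Y = 764 is above potential 644; expectations adjust and SRAS shifts left until Y = 644.
Long run: on the new AD curve, 644 = 1640 − 12P gives P = 83.

Short run: P = 73, Y = 764. Long run: P = 83.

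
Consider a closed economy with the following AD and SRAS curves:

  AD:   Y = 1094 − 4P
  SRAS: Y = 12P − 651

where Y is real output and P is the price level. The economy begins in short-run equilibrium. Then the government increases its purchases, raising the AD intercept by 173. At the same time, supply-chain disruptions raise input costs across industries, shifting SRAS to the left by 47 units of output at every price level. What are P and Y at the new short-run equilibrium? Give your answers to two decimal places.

After both shocks: AD is Y = 1267 − 4P and SRAS is Y = 12P − 698.
Setting them equal: 1965 = 16P, so P = 122.81.
Substituting into AD, Y = 775.75.

P = 122.81, Y = 775.75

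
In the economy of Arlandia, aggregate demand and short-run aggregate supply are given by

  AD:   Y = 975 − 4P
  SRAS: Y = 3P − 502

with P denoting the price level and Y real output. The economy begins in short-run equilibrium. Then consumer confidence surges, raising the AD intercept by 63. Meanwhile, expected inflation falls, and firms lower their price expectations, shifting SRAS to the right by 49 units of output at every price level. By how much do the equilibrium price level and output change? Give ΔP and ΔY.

ΔP = +2, ΔY = +55

After both shocks: AD is Y = 1038 − 4P and SRAS is Y = 3P − 453.
Setting them equal: 1491 = 7P, so P = 213.
Y = 1038 − 4·213 = 186.
Initially P = 211, Y = 131, so ΔP = +2 and ΔY = +55.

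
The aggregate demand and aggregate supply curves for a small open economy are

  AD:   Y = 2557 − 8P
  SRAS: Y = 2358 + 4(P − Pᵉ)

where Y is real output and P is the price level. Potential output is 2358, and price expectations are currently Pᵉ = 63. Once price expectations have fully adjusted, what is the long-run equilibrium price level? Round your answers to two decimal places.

Short run: with Pᵉ = 63, SRAS is Y = 2106 + 4P. Setting AD = SRAS gives 451 = 12P, so P = 37.58 and Y = 2557 − 8P = 2256.33.
Output 2256.33 is below potential 2358, so over time expected prices fall and SRAS shifts right until Y returns to 2358.
Long run: Y = 2358 on the AD curve gives 2358 = 2557 − 8P, so P = 24.88.

Long-run P = 24.88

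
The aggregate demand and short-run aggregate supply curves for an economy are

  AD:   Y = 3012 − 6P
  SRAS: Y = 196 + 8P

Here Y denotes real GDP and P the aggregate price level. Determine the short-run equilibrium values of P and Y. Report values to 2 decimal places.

Set AD = SRAS: 3012 − 6P = 196 + 8P, so 2816 = 14P and P = 201.14.
Substituting into AD, Y = 3012 − 6P = 1805.14.

P = 201.14, Y = 1805.14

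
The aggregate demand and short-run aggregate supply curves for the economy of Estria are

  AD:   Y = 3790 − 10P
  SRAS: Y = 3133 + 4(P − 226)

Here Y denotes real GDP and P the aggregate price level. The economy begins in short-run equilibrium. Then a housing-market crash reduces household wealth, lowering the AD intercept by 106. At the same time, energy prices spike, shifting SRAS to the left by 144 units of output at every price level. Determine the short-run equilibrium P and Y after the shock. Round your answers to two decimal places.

After both shocks: AD is Y = 3684 − 10P and SRAS is Y = 2085 + 4P.
Setting them equal: 1599 = 14P, so P = 114.21.
Substituting into AD, Y = 2541.86.

P = 114.21, Y = 2541.86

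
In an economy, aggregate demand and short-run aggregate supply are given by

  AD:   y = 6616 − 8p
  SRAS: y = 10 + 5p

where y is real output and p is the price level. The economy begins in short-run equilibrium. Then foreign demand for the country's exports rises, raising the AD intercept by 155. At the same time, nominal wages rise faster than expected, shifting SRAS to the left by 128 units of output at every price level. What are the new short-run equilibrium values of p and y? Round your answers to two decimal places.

p = 529.92, y = 2531.62

After both shocks: AD is y = 6771 − 8p and SRAS is y = 5p − 118.
Setting them equal: 6889 = 13p, so p = 529.92.
Substituting into AD, y = 2531.62.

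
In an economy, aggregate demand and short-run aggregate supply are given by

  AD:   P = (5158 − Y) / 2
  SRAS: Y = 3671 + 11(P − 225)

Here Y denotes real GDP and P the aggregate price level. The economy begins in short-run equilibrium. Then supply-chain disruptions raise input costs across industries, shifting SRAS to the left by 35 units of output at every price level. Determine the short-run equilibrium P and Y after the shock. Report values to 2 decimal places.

This is a negative supply shock: SRAS shifts left.
New SRAS: Y = 1161 + 11P.
Set AD = SRAS: 5158 − 2P = 1161 + 11P, so 3997 = 13P and P = 307.46.
Substituting into AD, Y = 4543.08.

P = 307.46, Y = 4543.08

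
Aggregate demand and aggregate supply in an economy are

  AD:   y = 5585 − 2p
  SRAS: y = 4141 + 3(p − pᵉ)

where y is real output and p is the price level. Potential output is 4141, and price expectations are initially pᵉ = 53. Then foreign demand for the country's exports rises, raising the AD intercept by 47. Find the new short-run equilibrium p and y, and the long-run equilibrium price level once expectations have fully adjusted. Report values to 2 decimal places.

AD shifts right: new AD is y = 5632 − 2p. With pᵉ = 53, SRAS is y = 3982 + 3p.
Short run: 5632 − 2p = 3982 + 3p gives 1650 = 5p, so p = 330.00 and y = 5632 − 2p = 4972.00.
y = 4972.00 is above potential 4141; expectations adjust and SRAS shifts left until y = 4141.
Long run: on the new AD curve, 4141 = 5632 − 2p gives p = 745.50.

Short run: p = 330.00, y = 4972.00. Long run: p = 745.50.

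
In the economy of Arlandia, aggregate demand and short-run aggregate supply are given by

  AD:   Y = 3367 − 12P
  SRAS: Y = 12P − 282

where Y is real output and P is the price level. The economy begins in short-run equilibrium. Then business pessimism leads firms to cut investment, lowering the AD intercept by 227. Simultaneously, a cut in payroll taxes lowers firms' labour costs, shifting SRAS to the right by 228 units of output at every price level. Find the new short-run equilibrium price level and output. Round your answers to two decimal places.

After both shocks: AD is Y = 3140 − 12P and SRAS is Y = 12P − 54.
Setting them equal: 3194 = 24P, so P = 133.08.
Substituting into AD, Y = 1543.00.

P = 133.08, Y = 1543.00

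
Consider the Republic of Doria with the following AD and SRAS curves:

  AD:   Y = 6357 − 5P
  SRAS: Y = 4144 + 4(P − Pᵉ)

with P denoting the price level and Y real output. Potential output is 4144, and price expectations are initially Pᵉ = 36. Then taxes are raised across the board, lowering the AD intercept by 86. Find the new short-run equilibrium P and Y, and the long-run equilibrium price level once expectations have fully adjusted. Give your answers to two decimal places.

Short run: P = 252.33, Y = 5009.33. Long run: P = 425.40.

AD shifts left: new AD is Y = 6271 − 5P. With Pᵉ = 36, SRAS is Y = 4000 + 4P.
Short run: 6271 − 5P = 4000 + 4P gives 2271 = 9P, so P = 252.33 and Y = 6271 − 5P = 5009.33.
Y = 5009.33 is above potential 4144; expectations adjust and SRAS shifts left until Y = 4144.
Long run: on the new AD curve, 4144 = 6271 − 5P gives P = 425.40.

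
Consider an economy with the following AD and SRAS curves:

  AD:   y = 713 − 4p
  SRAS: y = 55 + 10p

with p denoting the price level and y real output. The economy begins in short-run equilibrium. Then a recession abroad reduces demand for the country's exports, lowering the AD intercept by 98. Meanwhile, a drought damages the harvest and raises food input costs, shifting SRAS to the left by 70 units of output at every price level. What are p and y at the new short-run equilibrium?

After both shocks: AD is y = 615 − 4p and SRAS is y = 10p − 15.
Setting them equal: 630 = 14p, so p = 45.
y = 615 − 4·45 = 435.

p = 45, y = 435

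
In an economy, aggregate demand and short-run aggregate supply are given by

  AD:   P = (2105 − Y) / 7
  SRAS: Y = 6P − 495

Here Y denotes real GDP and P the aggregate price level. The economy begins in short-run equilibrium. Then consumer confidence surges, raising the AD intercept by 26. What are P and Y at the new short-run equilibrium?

This is a positive demand shock: AD shifts right.
New AD: Y = 2131 − 7P.
Set AD = SRAS: 2131 − 7P = 6P − 495, so 2626 = 13P and P = 202.
Y = 2131 − 7·202 = 717.

P = 202, Y = 717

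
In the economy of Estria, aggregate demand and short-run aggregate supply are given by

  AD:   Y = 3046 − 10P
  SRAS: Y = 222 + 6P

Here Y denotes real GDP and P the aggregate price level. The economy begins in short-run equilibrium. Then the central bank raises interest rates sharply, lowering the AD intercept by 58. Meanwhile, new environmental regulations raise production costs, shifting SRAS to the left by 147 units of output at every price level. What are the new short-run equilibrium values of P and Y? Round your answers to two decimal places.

After both shocks: AD is Y = 2988 − 10P and SRAS is Y = 75 + 6P.
Setting them equal: 2913 = 16P, so P = 182.06.
Substituting into AD, Y = 1167.38.

P = 182.06, Y = 1167.38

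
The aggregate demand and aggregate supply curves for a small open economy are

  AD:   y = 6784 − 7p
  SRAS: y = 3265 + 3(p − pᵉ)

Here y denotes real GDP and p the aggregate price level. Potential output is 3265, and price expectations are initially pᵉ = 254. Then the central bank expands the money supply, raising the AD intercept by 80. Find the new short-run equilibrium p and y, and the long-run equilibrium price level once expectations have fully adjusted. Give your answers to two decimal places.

Short run: p = 436.10, y = 3811.30. Long run: p = 514.14.

AD shifts right: new AD is y = 6864 − 7p. With pᵉ = 254, SRAS is y = 2503 + 3p.
Short run: 6864 − 7p = 2503 + 3p gives 4361 = 10p, so p = 436.10 and y = 6864 − 7p = 3811.30.
y = 3811.30 is above potential 3265; expectations adjust and SRAS shifts left until y = 3265.
Long run: on the new AD curve, 3265 = 6864 − 7p gives p = 514.14.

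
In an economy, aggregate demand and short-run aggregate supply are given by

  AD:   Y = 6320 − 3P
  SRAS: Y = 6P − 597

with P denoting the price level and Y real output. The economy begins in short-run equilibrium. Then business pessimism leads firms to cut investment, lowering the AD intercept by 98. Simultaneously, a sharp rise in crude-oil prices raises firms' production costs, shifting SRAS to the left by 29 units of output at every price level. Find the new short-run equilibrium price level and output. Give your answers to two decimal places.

After both shocks: AD is Y = 6222 − 3P and SRAS is Y = 6P − 626.
Setting them equal: 6848 = 9P, so P = 760.89.
Substituting into AD, Y = 3939.33.

P = 760.89, Y = 3939.33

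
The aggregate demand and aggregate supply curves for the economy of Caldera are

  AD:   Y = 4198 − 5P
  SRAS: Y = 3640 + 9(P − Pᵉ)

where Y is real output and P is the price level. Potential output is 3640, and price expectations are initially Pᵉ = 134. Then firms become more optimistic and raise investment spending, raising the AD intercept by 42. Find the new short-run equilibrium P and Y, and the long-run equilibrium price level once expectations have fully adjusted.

AD shifts right: new AD is Y = 4240 − 5P. With Pᵉ = 134, SRAS is Y = 2434 + 9P.
Short run: 4240 − 5P = 2434 + 9P gives 1806 = 14P, so P = 129 and Y = 4240 − 5·129 = 3595.
Y = 3595 is below potential 3640; expectations adjust and SRAS shifts right until Y = 3640.
Long run: on the new AD curve, 3640 = 4240 − 5P gives P = 120.

Short run: P = 129, Y = 3595. Long run: P = 120.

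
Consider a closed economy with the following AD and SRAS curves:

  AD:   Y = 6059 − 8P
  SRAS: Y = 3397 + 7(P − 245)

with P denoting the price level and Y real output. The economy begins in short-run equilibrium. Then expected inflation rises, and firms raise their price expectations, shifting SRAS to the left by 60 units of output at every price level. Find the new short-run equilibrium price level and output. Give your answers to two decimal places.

P = 295.80, Y = 3692.60

This is a negative supply shock: SRAS shifts left.
New SRAS: Y = 1622 + 7P.
Set AD = SRAS: 6059 − 8P = 1622 + 7P, so 4437 = 15P and P = 295.80.
Substituting into AD, Y = 3692.60.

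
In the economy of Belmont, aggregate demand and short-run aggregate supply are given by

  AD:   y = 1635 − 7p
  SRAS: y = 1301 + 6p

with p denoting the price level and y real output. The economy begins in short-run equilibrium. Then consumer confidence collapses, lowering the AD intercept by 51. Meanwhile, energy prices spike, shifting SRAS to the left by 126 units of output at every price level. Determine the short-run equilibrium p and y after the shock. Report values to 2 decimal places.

After both shocks: AD is y = 1584 − 7p and SRAS is y = 1175 + 6p.
Setting them equal: 409 = 13p, so p = 31.46.
Substituting into AD, y = 1363.77.

p = 31.46, y = 1363.77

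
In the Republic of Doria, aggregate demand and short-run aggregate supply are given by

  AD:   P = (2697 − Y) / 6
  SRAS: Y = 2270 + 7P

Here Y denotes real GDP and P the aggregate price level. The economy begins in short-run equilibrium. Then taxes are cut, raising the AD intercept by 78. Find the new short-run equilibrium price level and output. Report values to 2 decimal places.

P = 38.85, Y = 2541.92

This is a positive demand shock: AD shifts right.
New AD: Y = 2775 − 6P.
Set AD = SRAS: 2775 − 6P = 2270 + 7P, so 505 = 13P and P = 38.85.
Substituting into AD, Y = 2541.92.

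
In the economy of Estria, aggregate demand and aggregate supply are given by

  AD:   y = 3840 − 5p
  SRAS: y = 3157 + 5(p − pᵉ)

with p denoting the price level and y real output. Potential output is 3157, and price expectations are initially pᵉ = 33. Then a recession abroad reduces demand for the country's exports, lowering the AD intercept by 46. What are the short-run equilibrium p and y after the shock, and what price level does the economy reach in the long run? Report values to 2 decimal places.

AD shifts left: new AD is y = 3794 − 5p. With pᵉ = 33, SRAS is y = 2992 + 5p.
Short run: 3794 − 5p = 2992 + 5p gives 802 = 10p, so p = 80.20 and y = 3794 − 5p = 3393.00.
y = 3393.00 is above potential 3157; expectations adjust and SRAS shifts left until y = 3157.
Long run: on the new AD curve, 3157 = 3794 − 5p gives p = 127.40.

Short run: p = 80.20, y = 3393.00. Long run: p = 127.40.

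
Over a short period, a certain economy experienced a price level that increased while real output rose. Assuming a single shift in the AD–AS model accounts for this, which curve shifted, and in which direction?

AD shifted right

P rose and Y rose. An AD shift moves P and Y in the same direction; an SRAS shift moves them in opposite directions.
Here P and Y moved in the same direction, so the AD curve shifted.
Since Y rose, AD shifted right.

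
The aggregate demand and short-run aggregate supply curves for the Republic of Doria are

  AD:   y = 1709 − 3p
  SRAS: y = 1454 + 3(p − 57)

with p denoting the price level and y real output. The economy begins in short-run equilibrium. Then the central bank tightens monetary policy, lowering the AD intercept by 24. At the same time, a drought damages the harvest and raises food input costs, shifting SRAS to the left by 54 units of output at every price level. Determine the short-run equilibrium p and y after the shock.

p = 76, y = 1457

After both shocks: AD is y = 1685 − 3p and SRAS is y = 1229 + 3p.
Setting them equal: 456 = 6p, so p = 76.
y = 1685 − 3·76 = 1457.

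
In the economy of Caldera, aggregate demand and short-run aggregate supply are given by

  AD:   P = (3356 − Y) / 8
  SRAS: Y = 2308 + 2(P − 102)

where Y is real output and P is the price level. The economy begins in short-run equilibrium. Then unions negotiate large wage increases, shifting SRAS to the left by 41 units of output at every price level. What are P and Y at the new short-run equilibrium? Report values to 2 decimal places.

P = 129.30, Y = 2321.60

This is a negative supply shock: SRAS shifts left.
New SRAS: Y = 2063 + 2P.
Set AD = SRAS: 3356 − 8P = 2063 + 2P, so 1293 = 10P and P = 129.30.
Substituting into AD, Y = 2321.60.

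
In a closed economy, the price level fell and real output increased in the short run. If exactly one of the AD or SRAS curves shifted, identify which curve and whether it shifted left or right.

SRAS shifted right

P fell and Y rose. An AD shift moves P and Y in the same direction; an SRAS shift moves them in opposite directions.
Here P and Y moved in opposite directions, so the SRAS curve shifted.
Since Y rose, SRAS shifted right.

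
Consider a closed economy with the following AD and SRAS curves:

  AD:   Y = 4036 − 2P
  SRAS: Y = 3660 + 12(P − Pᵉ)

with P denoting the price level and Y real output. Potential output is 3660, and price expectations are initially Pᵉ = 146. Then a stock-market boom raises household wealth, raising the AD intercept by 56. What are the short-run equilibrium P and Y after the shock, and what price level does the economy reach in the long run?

Short run: P = 156, Y = 3780. Long run: P = 216.

AD shifts right: new AD is Y = 4092 − 2P. With Pᵉ = 146, SRAS is Y = 1908 + 12P.
Short run: 4092 − 2P = 1908 + 12P gives 2184 = 14P, so P = 156 and Y = 4092 − 2·156 = 3780.
Y = 3780 is above potential 3660; expectations adjust and SRAS shifts left until Y = 3660.
Long run: on the new AD curve, 3660 = 4092 − 2P gives P = 216.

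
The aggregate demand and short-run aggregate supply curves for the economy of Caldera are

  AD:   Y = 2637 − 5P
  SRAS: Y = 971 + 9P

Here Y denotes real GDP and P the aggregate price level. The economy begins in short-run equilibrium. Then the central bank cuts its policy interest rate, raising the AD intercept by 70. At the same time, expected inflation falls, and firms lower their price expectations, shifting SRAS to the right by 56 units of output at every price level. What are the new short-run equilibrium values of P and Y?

P = 120, Y = 2107

After both shocks: AD is Y = 2707 − 5P and SRAS is Y = 1027 + 9P.
Setting them equal: 1680 = 14P, so P = 120.
Y = 2707 − 5·120 = 2107.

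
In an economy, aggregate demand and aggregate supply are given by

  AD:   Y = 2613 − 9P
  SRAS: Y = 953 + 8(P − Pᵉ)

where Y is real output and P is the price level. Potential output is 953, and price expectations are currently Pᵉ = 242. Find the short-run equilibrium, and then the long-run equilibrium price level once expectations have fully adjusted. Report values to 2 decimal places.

Short run: P = 211.53, Y = 709.24. Long run: P = 184.44.

Short run: with Pᵉ = 242, SRAS is Y = 8P − 983. Setting AD = SRAS gives 3596 = 17P, so P = 211.53 and Y = 2613 − 9P = 709.24.
Output 709.24 is below potential 953, so over time expected prices fall and SRAS shifts right until Y returns to 953.
Long run: Y = 953 on the AD curve gives 953 = 2613 − 9P, so P = 184.44.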